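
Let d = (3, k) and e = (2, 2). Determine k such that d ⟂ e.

-3

d · e = 3·2 + k·2 = 6 + 2k
Set equal to 0: 2k = -6, so k = -3.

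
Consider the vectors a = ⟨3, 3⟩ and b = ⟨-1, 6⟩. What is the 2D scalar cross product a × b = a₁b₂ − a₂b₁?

3·6 - 3·(-1) = 18 - (-3) = 21

21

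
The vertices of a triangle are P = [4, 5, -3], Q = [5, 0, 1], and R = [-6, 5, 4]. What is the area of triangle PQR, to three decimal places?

38.516

PQ = (1, -5, 4),  PR = (-10, 0, 7)
i: (-5)·7 - 4·0 = -35 - 0 = -35
j: 4·(-10) - 1·7 = -40 - 7 = -47
k: 1·0 - (-5)·(-10) = 0 - 50 = -50
PQ × PR = (-35, -47, -50)
|PQ × PR| = √5934 ≈ 77.0325
area = ½ · 77.0325 ≈ 38.516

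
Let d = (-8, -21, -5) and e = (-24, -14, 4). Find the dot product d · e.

466

d · e = (-8)·(-24) + (-21)·(-14) + (-5)·4 = 192 + 294 - 20 = 466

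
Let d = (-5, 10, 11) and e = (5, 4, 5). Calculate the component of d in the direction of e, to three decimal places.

8.616

d · e = (-5)·5 + 10·4 + 11·5 = -25 + 40 + 55 = 70
|e| = √(25 + 16 + 25) = √66 ≈ 8.1240
comp_e d = 70 / √66 ≈ 8.616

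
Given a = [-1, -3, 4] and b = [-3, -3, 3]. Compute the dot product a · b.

a · b = (-1)·(-3) + (-3)·(-3) + 4·3 = 3 + 9 + 12 = 24

24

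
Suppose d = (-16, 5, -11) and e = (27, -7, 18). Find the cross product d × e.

i: 5·18 - (-11)·(-7) = 90 - 77 = 13
j: (-11)·27 - (-16)·18 = -297 - (-288) = -9
k: (-16)·(-7) - 5·27 = 112 - 135 = -23
d × e = (13, -9, -23)

(13, -9, -23)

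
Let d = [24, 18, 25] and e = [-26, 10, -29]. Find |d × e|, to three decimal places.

i: 18·(-29) - 25·10 = -522 - 250 = -772
j: 25·(-26) - 24·(-29) = -650 - (-696) = 46
k: 24·10 - 18·(-26) = 240 - (-468) = 708
d × e = (-772, 46, 708)
|d × e| = √((-772)² + 46² + 708²) = √1099364 ≈ 1048.5056

1048.506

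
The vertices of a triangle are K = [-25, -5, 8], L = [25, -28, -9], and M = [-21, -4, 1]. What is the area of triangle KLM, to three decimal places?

181.226

KL = (50, -23, -17),  KM = (4, 1, -7)
i: (-23)·(-7) - (-17)·1 = 161 - (-17) = 178
j: (-17)·4 - 50·(-7) = -68 - (-350) = 282
k: 50·1 - (-23)·4 = 50 - (-92) = 142
KL × KM = (178, 282, 142)
|KL × KM| = √131372 ≈ 362.4528
area = ½ · 362.4528 ≈ 181.226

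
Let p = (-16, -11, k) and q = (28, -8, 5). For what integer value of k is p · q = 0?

72

p · q = (-16)·28 + (-11)·(-8) + k·5 = -360 + 5k
Set equal to 0: 5k = 360, so k = 72.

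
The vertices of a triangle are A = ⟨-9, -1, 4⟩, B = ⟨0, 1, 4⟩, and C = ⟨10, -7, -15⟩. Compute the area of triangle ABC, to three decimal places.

AB = (9, 2, 0),  AC = (19, -6, -19)
i: 2·(-19) - 0·(-6) = -38 - 0 = -38
j: 0·19 - 9·(-19) = 0 - (-171) = 171
k: 9·(-6) - 2·19 = -54 - 38 = -92
AB × AC = (-38, 171, -92)
|AB × AC| = √39149 ≈ 197.8611
area = ½ · 197.8611 ≈ 98.931

98.931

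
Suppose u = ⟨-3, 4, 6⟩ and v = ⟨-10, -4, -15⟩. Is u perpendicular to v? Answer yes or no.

no

u · v = (-3)·(-10) + 4·(-4) + 6·(-15) = 30 - 16 - 90 = -76
Nonzero, so the vectors are not orthogonal.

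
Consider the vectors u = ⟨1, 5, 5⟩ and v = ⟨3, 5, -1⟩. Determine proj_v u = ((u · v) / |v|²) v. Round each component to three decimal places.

(1.971, 3.286, -0.657)

u · v = 1·3 + 5·5 + 5·(-1) = 3 + 25 - 5 = 23
|v|² = 9 + 25 + 1 = 35
proj_v u = (23/35) · (3, 5, -1) ≈ (1.971, 3.286, -0.657)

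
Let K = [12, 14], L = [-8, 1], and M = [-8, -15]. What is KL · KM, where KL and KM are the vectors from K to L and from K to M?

KL = L − K = (-20, -13)
KM = M − K = (-20, -29)
KL · KM = (-20)·(-20) + (-13)·(-29) = 400 + 377 = 777

777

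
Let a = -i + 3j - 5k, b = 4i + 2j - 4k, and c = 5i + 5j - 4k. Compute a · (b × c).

b × c:
i: 2·(-4) - (-4)·5 = -8 - (-20) = 12
j: (-4)·5 - 4·(-4) = -20 - (-16) = -4
k: 4·5 - 2·5 = 20 - 10 = 10
b × c = (12, -4, 10)
a · (b × c) = (-1)·12 + 3·(-4) + (-5)·10 = -12 - 12 - 50 = -74

-74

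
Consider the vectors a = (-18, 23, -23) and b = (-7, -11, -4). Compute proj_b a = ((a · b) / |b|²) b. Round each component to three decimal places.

(1.317, 2.070, 0.753)

a · b = (-18)·(-7) + 23·(-11) + (-23)·(-4) = 126 - 253 + 92 = -35
|b|² = 49 + 121 + 16 = 186
proj_b a = (-35/186) · (-7, -11, -4) ≈ (1.317, 2.070, 0.753)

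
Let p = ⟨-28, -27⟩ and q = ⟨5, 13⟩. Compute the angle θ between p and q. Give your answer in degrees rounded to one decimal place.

p · q = (-28)·5 + (-27)·13 = -140 - 351 = -491
|p|² = 784 + 729 = 1513,  |p| = √1513 ≈ 38.897301
|q|² = 25 + 169 = 194,  |q| = √194 ≈ 13.928388
cos θ = -491 / (38.897301 · 13.928388) ≈ -0.90628
θ = arccos(-0.90628) ≈ 155.0°

155.0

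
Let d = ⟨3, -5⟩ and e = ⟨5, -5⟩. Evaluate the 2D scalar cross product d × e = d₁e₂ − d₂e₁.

3·(-5) - (-5)·5 = -15 - (-25) = 10

10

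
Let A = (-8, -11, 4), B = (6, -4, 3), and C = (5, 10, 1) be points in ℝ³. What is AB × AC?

(0, 29, 203)

AB = (14, 7, -1)
AC = (13, 21, -3)
i: 7·(-3) - (-1)·21 = -21 - (-21) = 0
j: (-1)·13 - 14·(-3) = -13 - (-42) = 29
k: 14·21 - 7·13 = 294 - 91 = 203
AB × AC = (0, 29, 203)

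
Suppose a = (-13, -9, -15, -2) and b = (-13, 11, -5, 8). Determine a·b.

a · b = (-13)·(-13) + (-9)·11 + (-15)·(-5) + (-2)·8 = 169 - 99 + 75 - 16 = 129

129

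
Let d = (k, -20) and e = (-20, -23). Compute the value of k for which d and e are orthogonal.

23

d · e = k·(-20) + (-20)·(-23) = 460 - 20k
Set equal to 0: -20k = -460, so k = 23.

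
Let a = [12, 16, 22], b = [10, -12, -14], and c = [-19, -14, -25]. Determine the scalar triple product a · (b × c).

b × c:
i: (-12)·(-25) - (-14)·(-14) = 300 - 196 = 104
j: (-14)·(-19) - 10·(-25) = 266 - (-250) = 516
k: 10·(-14) - (-12)·(-19) = -140 - 228 = -368
b × c = (104, 516, -368)
a · (b × c) = 12·104 + 16·516 + 22·(-368) = 1248 + 8256 - 8096 = 1408

1408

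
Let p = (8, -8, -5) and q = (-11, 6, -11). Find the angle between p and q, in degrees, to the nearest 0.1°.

113.1

p · q = 8·(-11) + (-8)·6 + (-5)·(-11) = -88 - 48 + 55 = -81
|p|² = 64 + 64 + 25 = 153,  |p| = √153 ≈ 12.369317
|q|² = 121 + 36 + 121 = 278,  |q| = √278 ≈ 16.673332
cos θ = -81 / (12.369317 · 16.673332) ≈ -0.39275
θ = arccos(-0.39275) ≈ 113.1°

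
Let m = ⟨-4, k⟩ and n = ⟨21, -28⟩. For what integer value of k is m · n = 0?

-3

m · n = (-4)·21 + k·(-28) = -84 - 28k
Set equal to 0: -28k = 84, so k = -3.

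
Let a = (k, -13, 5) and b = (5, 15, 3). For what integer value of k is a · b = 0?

36

a · b = k·5 + (-13)·15 + 5·3 = -180 + 5k
Set equal to 0: 5k = 180, so k = 36.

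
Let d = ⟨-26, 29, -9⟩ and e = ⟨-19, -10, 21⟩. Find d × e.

i: 29·21 - (-9)·(-10) = 609 - 90 = 519
j: (-9)·(-19) - (-26)·21 = 171 - (-546) = 717
k: (-26)·(-10) - 29·(-19) = 260 - (-551) = 811
d × e = (519, 717, 811)

(519, 717, 811)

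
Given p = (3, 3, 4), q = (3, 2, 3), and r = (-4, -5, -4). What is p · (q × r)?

q × r:
i: 2·(-4) - 3·(-5) = -8 - (-15) = 7
j: 3·(-4) - 3·(-4) = -12 - (-12) = 0
k: 3·(-5) - 2·(-4) = -15 - (-8) = -7
q × r = (7, 0, -7)
p · (q × r) = 3·7 + 3·0 + 4·(-7) = 21 + 0 - 28 = -7

-7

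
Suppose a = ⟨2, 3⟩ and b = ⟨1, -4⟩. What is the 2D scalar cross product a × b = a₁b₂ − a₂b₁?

-11

2·(-4) - 3·1 = -8 - 3 = -11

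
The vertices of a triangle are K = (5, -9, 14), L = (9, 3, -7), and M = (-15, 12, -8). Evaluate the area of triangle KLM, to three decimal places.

313.994

KL = (4, 12, -21),  KM = (-20, 21, -22)
i: 12·(-22) - (-21)·21 = -264 - (-441) = 177
j: (-21)·(-20) - 4·(-22) = 420 - (-88) = 508
k: 4·21 - 12·(-20) = 84 - (-240) = 324
KL × KM = (177, 508, 324)
|KL × KM| = √394369 ≈ 627.9881
area = ½ · 627.9881 ≈ 313.994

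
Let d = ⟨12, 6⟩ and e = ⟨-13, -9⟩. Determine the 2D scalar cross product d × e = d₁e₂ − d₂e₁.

-30

12·(-9) - 6·(-13) = -108 - (-78) = -30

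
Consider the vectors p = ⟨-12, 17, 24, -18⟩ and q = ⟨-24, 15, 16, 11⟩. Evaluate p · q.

729

p · q = (-12)·(-24) + 17·15 + 24·16 + (-18)·11 = 288 + 255 + 384 - 198 = 729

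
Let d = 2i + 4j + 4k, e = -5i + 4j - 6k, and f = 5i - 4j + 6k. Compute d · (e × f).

0

e × f:
i: 4·6 - (-6)·(-4) = 24 - 24 = 0
j: (-6)·5 - (-5)·6 = -30 - (-30) = 0
k: (-5)·(-4) - 4·5 = 20 - 20 = 0
e × f = (0, 0, 0)
d · (e × f) = 2·0 + 4·0 + 4·0 = 0 + 0 + 0 = 0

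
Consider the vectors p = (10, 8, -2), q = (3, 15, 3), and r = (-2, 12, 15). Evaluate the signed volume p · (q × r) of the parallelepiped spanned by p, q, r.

q × r:
i: 15·15 - 3·12 = 225 - 36 = 189
j: 3·(-2) - 3·15 = -6 - 45 = -51
k: 3·12 - 15·(-2) = 36 - (-30) = 66
q × r = (189, -51, 66)
p · (q × r) = 10·189 + 8·(-51) + (-2)·66 = 1890 - 408 - 132 = 1350

1350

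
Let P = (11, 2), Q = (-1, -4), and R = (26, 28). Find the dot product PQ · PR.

-336

PQ = Q − P = (-12, -6)
PR = R − P = (15, 26)
PQ · PR = (-12)·15 + (-6)·26 = -180 - 156 = -336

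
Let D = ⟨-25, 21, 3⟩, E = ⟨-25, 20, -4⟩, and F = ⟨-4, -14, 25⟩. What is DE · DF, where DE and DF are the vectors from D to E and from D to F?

DE = E − D = (0, -1, -7)
DF = F − D = (21, -35, 22)
DE · DF = 0·21 + (-1)·(-35) + (-7)·22 = 0 + 35 - 154 = -119

-119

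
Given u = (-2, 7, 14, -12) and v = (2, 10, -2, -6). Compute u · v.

u · v = (-2)·2 + 7·10 + 14·(-2) + (-12)·(-6) = -4 + 70 - 28 + 72 = 110

110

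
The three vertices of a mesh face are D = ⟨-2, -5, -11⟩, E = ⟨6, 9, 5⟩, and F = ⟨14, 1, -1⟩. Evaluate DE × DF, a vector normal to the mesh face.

DE = (8, 14, 16)
DF = (16, 6, 10)
i: 14·10 - 16·6 = 140 - 96 = 44
j: 16·16 - 8·10 = 256 - 80 = 176
k: 8·6 - 14·16 = 48 - 224 = -176
DE × DF = (44, 176, -176)

(44, 176, -176)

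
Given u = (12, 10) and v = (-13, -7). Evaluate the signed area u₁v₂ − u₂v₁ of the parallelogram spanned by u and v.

12·(-7) - 10·(-13) = -84 - (-130) = 46

46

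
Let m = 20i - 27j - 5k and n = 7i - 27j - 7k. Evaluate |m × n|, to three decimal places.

i: (-27)·(-7) - (-5)·(-27) = 189 - 135 = 54
j: (-5)·7 - 20·(-7) = -35 - (-140) = 105
k: 20·(-27) - (-27)·7 = -540 - (-189) = -351
m × n = (54, 105, -351)
|m × n| = √(54² + 105² + (-351)²) = √137142 ≈ 370.3269

370.327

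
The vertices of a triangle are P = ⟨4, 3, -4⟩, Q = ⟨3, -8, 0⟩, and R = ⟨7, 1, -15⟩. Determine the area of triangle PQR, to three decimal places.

PQ = (-1, -11, 4),  PR = (3, -2, -11)
i: (-11)·(-11) - 4·(-2) = 121 - (-8) = 129
j: 4·3 - (-1)·(-11) = 12 - 11 = 1
k: (-1)·(-2) - (-11)·3 = 2 - (-33) = 35
PQ × PR = (129, 1, 35)
|PQ × PR| = √17867 ≈ 133.6675
area = ½ · 133.6675 ≈ 66.834

66.834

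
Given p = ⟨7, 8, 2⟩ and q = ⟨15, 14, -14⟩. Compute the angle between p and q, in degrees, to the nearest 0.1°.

45.3

p · q = 7·15 + 8·14 + 2·(-14) = 105 + 112 - 28 = 189
|p|² = 49 + 64 + 4 = 117,  |p| = √117 ≈ 10.816654
|q|² = 225 + 196 + 196 = 617,  |q| = √617 ≈ 24.839485
cos θ = 189 / (10.816654 · 24.839485) ≈ 0.70344
θ = arccos(0.70344) ≈ 45.3°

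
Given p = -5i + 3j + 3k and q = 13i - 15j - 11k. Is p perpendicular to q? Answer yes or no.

p · q = (-5)·13 + 3·(-15) + 3·(-11) = -65 - 45 - 33 = -143
Nonzero, so the vectors are not orthogonal.

no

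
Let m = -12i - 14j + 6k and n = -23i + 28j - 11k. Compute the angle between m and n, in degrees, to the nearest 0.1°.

m · n = (-12)·(-23) + (-14)·28 + 6·(-11) = 276 - 392 - 66 = -182
|m|² = 144 + 196 + 36 = 376,  |m| = √376 ≈ 19.390719
|n|² = 529 + 784 + 121 = 1434,  |n| = √1434 ≈ 37.868192
cos θ = -182 / (19.390719 · 37.868192) ≈ -0.24786
θ = arccos(-0.24786) ≈ 104.4°

104.4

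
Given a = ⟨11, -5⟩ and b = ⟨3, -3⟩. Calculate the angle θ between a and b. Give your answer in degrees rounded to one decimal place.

20.6

a · b = 11·3 + (-5)·(-3) = 33 + 15 = 48
|a|² = 121 + 25 = 146,  |a| = √146 ≈ 12.083046
|b|² = 9 + 9 = 18,  |b| = √18 ≈ 4.242641
cos θ = 48 / (12.083046 · 4.242641) ≈ 0.93633
θ = arccos(0.93633) ≈ 20.6°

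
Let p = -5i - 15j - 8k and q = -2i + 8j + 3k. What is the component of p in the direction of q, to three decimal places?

p · q = (-5)·(-2) + (-15)·8 + (-8)·3 = 10 - 120 - 24 = -134
|q| = √(4 + 64 + 9) = √77 ≈ 8.7750
comp_q p = -134 / √77 ≈ -15.271

-15.271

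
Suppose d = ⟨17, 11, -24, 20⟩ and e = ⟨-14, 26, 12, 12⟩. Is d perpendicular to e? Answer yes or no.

d · e = 17·(-14) + 11·26 + (-24)·12 + 20·12 = -238 + 286 - 288 + 240 = 0
Zero, so the vectors are orthogonal.

yes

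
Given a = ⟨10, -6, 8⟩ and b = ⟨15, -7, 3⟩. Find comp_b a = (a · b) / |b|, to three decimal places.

a · b = 10·15 + (-6)·(-7) + 8·3 = 150 + 42 + 24 = 216
|b| = √(225 + 49 + 9) = √283 ≈ 16.8226
comp_b a = 216 / √283 ≈ 12.840

12.840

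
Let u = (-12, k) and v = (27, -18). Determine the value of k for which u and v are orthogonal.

u · v = (-12)·27 + k·(-18) = -324 - 18k
Set equal to 0: -18k = 324, so k = -18.

-18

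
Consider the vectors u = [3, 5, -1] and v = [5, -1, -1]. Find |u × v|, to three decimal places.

28.705

i: 5·(-1) - (-1)·(-1) = -5 - 1 = -6
j: (-1)·5 - 3·(-1) = -5 - (-3) = -2
k: 3·(-1) - 5·5 = -3 - 25 = -28
u × v = (-6, -2, -28)
|u × v| = √((-6)² + (-2)² + (-28)²) = √824 ≈ 28.7054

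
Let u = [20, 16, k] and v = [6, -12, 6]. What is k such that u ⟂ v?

u · v = 20·6 + 16·(-12) + k·6 = -72 + 6k
Set equal to 0: 6k = 72, so k = 12.

12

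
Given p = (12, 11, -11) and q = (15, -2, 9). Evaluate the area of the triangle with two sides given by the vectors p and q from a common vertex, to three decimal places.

i: 11·9 - (-11)·(-2) = 99 - 22 = 77
j: (-11)·15 - 12·9 = -165 - 108 = -273
k: 12·(-2) - 11·15 = -24 - 165 = -189
p × q = (77, -273, -189)
|p × q| = √(77² + (-273)² + (-189)²) = √116179 ≈ 340.8504
area = ½ · 340.8504 ≈ 170.425

170.425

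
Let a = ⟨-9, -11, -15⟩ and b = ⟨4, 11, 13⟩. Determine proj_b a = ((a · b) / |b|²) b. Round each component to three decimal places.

a · b = (-9)·4 + (-11)·11 + (-15)·13 = -36 - 121 - 195 = -352
|b|² = 16 + 121 + 169 = 306
proj_b a = (-352/306) · (4, 11, 13) ≈ (-4.601, -12.654, -14.954)

(-4.601, -12.654, -14.954)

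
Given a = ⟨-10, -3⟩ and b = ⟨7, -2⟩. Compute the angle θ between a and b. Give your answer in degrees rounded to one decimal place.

a · b = (-10)·7 + (-3)·(-2) = -70 + 6 = -64
|a|² = 100 + 9 = 109,  |a| = √109 ≈ 10.440307
|b|² = 49 + 4 = 53,  |b| = √53 ≈ 7.280110
cos θ = -64 / (10.440307 · 7.280110) ≈ -0.84203
θ = arccos(-0.84203) ≈ 147.4°

147.4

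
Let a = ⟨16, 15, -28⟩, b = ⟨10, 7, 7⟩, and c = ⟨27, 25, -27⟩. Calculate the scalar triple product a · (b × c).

b × c:
i: 7·(-27) - 7·25 = -189 - 175 = -364
j: 7·27 - 10·(-27) = 189 - (-270) = 459
k: 10·25 - 7·27 = 250 - 189 = 61
b × c = (-364, 459, 61)
a · (b × c) = 16·(-364) + 15·459 + (-28)·61 = -5824 + 6885 - 1708 = -647

-647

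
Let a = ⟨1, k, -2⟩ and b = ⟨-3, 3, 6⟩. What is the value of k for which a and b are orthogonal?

a · b = 1·(-3) + k·3 + (-2)·6 = -15 + 3k
Set equal to 0: 3k = 15, so k = 5.

5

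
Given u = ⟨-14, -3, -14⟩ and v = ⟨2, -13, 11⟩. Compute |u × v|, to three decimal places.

312.162

i: (-3)·11 - (-14)·(-13) = -33 - 182 = -215
j: (-14)·2 - (-14)·11 = -28 - (-154) = 126
k: (-14)·(-13) - (-3)·2 = 182 - (-6) = 188
u × v = (-215, 126, 188)
|u × v| = √((-215)² + 126² + 188²) = √97445 ≈ 312.1618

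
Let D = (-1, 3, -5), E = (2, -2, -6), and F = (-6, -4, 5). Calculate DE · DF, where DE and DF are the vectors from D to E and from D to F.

10

DE = E − D = (3, -5, -1)
DF = F − D = (-5, -7, 10)
DE · DF = 3·(-5) + (-5)·(-7) + (-1)·10 = -15 + 35 - 10 = 10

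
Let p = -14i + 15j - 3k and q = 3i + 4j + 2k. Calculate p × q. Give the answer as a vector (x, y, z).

i: 15·2 - (-3)·4 = 30 - (-12) = 42
j: (-3)·3 - (-14)·2 = -9 - (-28) = 19
k: (-14)·4 - 15·3 = -56 - 45 = -101
p × q = (42, 19, -101)

(42, 19, -101)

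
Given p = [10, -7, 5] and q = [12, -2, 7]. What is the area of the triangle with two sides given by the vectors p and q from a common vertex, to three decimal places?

i: (-7)·7 - 5·(-2) = -49 - (-10) = -39
j: 5·12 - 10·7 = 60 - 70 = -10
k: 10·(-2) - (-7)·12 = -20 - (-84) = 64
p × q = (-39, -10, 64)
|p × q| = √((-39)² + (-10)² + 64²) = √5717 ≈ 75.6108
area = ½ · 75.6108 ≈ 37.805

37.805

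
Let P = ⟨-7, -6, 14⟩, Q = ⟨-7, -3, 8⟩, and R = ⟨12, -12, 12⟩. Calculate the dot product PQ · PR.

-6

PQ = Q − P = (0, 3, -6)
PR = R − P = (19, -6, -2)
PQ · PR = 0·19 + 3·(-6) + (-6)·(-2) = 0 - 18 + 12 = -6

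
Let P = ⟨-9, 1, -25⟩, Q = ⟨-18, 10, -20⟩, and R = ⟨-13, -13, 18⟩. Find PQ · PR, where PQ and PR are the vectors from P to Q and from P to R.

125

PQ = Q − P = (-9, 9, 5)
PR = R − P = (-4, -14, 43)
PQ · PR = (-9)·(-4) + 9·(-14) + 5·43 = 36 - 126 + 215 = 125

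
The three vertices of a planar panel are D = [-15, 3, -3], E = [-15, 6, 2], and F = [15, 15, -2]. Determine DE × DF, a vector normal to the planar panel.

DE = (0, 3, 5)
DF = (30, 12, 1)
i: 3·1 - 5·12 = 3 - 60 = -57
j: 5·30 - 0·1 = 150 - 0 = 150
k: 0·12 - 3·30 = 0 - 90 = -90
DE × DF = (-57, 150, -90)

(-57, 150, -90)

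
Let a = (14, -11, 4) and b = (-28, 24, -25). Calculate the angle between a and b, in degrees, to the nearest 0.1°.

158.4

a · b = 14·(-28) + (-11)·24 + 4·(-25) = -392 - 264 - 100 = -756
|a|² = 196 + 121 + 16 = 333,  |a| = √333 ≈ 18.248288
|b|² = 784 + 576 + 625 = 1985,  |b| = √1985 ≈ 44.553339
cos θ = -756 / (18.248288 · 44.553339) ≈ -0.92986
θ = arccos(-0.92986) ≈ 158.4°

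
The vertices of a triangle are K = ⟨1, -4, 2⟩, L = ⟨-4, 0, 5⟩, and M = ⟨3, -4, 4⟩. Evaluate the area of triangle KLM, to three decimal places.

9.798

KL = (-5, 4, 3),  KM = (2, 0, 2)
i: 4·2 - 3·0 = 8 - 0 = 8
j: 3·2 - (-5)·2 = 6 - (-10) = 16
k: (-5)·0 - 4·2 = 0 - 8 = -8
KL × KM = (8, 16, -8)
|KL × KM| = √384 ≈ 19.5959
area = ½ · 19.5959 ≈ 9.798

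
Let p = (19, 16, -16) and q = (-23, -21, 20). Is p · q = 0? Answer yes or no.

p · q = 19·(-23) + 16·(-21) + (-16)·20 = -437 - 336 - 320 = -1093
Nonzero, so the vectors are not orthogonal.

no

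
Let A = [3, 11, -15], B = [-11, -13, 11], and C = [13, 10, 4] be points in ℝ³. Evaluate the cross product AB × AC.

AB = (-14, -24, 26)
AC = (10, -1, 19)
i: (-24)·19 - 26·(-1) = -456 - (-26) = -430
j: 26·10 - (-14)·19 = 260 - (-266) = 526
k: (-14)·(-1) - (-24)·10 = 14 - (-240) = 254
AB × AC = (-430, 526, 254)

(-430, 526, 254)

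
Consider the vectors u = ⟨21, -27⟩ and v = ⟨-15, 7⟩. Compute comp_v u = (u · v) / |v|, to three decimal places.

u · v = 21·(-15) + (-27)·7 = -315 - 189 = -504
|v| = √(225 + 49) = √274 ≈ 16.5529
comp_v u = -504 / √274 ≈ -30.448

-30.448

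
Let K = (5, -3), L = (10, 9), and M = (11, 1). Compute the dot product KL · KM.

78

KL = L − K = (5, 12)
KM = M − K = (6, 4)
KL · KM = 5·6 + 12·4 = 30 + 48 = 78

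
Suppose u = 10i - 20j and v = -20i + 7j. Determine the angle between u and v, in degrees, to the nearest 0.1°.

u · v = 10·(-20) + (-20)·7 = -200 - 140 = -340
|u|² = 100 + 400 = 500,  |u| = √500 ≈ 22.360680
|v|² = 400 + 49 = 449,  |v| = √449 ≈ 21.189620
cos θ = -340 / (22.360680 · 21.189620) ≈ -0.71758
θ = arccos(-0.71758) ≈ 135.9°

135.9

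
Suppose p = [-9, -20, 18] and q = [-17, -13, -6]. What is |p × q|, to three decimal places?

551.947

i: (-20)·(-6) - 18·(-13) = 120 - (-234) = 354
j: 18·(-17) - (-9)·(-6) = -306 - 54 = -360
k: (-9)·(-13) - (-20)·(-17) = 117 - 340 = -223
p × q = (354, -360, -223)
|p × q| = √(354² + (-360)² + (-223)²) = √304645 ≈ 551.9466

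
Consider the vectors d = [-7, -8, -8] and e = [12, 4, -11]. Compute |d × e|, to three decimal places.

221.253

i: (-8)·(-11) - (-8)·4 = 88 - (-32) = 120
j: (-8)·12 - (-7)·(-11) = -96 - 77 = -173
k: (-7)·4 - (-8)·12 = -28 - (-96) = 68
d × e = (120, -173, 68)
|d × e| = √(120² + (-173)² + 68²) = √48953 ≈ 221.2532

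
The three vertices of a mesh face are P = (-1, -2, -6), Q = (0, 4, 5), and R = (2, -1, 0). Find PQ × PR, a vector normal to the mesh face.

PQ = (1, 6, 11)
PR = (3, 1, 6)
i: 6·6 - 11·1 = 36 - 11 = 25
j: 11·3 - 1·6 = 33 - 6 = 27
k: 1·1 - 6·3 = 1 - 18 = -17
PQ × PR = (25, 27, -17)

(25, 27, -17)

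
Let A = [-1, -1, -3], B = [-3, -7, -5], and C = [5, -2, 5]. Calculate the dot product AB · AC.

-22

AB = B − A = (-2, -6, -2)
AC = C − A = (6, -1, 8)
AB · AC = (-2)·6 + (-6)·(-1) + (-2)·8 = -12 + 6 - 16 = -22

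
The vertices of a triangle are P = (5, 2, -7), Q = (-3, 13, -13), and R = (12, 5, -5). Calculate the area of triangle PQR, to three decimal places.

PQ = (-8, 11, -6),  PR = (7, 3, 2)
i: 11·2 - (-6)·3 = 22 - (-18) = 40
j: (-6)·7 - (-8)·2 = -42 - (-16) = -26
k: (-8)·3 - 11·7 = -24 - 77 = -101
PQ × PR = (40, -26, -101)
|PQ × PR| = √12477 ≈ 111.7005
area = ½ · 111.7005 ≈ 55.850

55.850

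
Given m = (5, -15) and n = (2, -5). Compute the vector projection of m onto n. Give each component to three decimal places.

m · n = 5·2 + (-15)·(-5) = 10 + 75 = 85
|n|² = 4 + 25 = 29
proj_n m = (85/29) · (2, -5) ≈ (5.862, -14.655)

(5.862, -14.655)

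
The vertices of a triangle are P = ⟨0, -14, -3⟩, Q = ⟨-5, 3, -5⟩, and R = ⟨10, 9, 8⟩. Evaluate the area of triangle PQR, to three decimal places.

PQ = (-5, 17, -2),  PR = (10, 23, 11)
i: 17·11 - (-2)·23 = 187 - (-46) = 233
j: (-2)·10 - (-5)·11 = -20 - (-55) = 35
k: (-5)·23 - 17·10 = -115 - 170 = -285
PQ × PR = (233, 35, -285)
|PQ × PR| = √136739 ≈ 369.7824
area = ½ · 369.7824 ≈ 184.891

184.891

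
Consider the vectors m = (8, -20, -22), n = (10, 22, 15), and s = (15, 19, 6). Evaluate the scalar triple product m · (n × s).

-1444

n × s:
i: 22·6 - 15·19 = 132 - 285 = -153
j: 15·15 - 10·6 = 225 - 60 = 165
k: 10·19 - 22·15 = 190 - 330 = -140
n × s = (-153, 165, -140)
m · (n × s) = 8·(-153) + (-20)·165 + (-22)·(-140) = -1224 - 3300 + 3080 = -1444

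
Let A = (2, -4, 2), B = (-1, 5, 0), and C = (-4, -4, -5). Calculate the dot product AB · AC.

32

AB = B − A = (-3, 9, -2)
AC = C − A = (-6, 0, -7)
AB · AC = (-3)·(-6) + 9·0 + (-2)·(-7) = 18 + 0 + 14 = 32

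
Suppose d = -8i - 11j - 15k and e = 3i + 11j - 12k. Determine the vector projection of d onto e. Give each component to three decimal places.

d · e = (-8)·3 + (-11)·11 + (-15)·(-12) = -24 - 121 + 180 = 35
|e|² = 9 + 121 + 144 = 274
proj_e d = (35/274) · (3, 11, -12) ≈ (0.383, 1.405, -1.533)

(0.383, 1.405, -1.533)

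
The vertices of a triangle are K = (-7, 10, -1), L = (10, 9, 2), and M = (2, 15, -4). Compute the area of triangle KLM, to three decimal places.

61.368

KL = (17, -1, 3),  KM = (9, 5, -3)
i: (-1)·(-3) - 3·5 = 3 - 15 = -12
j: 3·9 - 17·(-3) = 27 - (-51) = 78
k: 17·5 - (-1)·9 = 85 - (-9) = 94
KL × KM = (-12, 78, 94)
|KL × KM| = √15064 ≈ 122.7355
area = ½ · 122.7355 ≈ 61.368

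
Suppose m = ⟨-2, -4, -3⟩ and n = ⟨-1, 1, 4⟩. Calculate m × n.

i: (-4)·4 - (-3)·1 = -16 - (-3) = -13
j: (-3)·(-1) - (-2)·4 = 3 - (-8) = 11
k: (-2)·1 - (-4)·(-1) = -2 - 4 = -6
m × n = (-13, 11, -6)

(-13, 11, -6)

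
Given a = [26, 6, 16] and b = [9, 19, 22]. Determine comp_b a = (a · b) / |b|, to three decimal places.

23.003

a · b = 26·9 + 6·19 + 16·22 = 234 + 114 + 352 = 700
|b| = √(81 + 361 + 484) = √926 ≈ 30.4302
comp_b a = 700 / √926 ≈ 23.003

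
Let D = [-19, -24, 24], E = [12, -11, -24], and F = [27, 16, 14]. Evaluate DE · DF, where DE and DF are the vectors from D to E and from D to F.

2426

DE = E − D = (31, 13, -48)
DF = F − D = (46, 40, -10)
DE · DF = 31·46 + 13·40 + (-48)·(-10) = 1426 + 520 + 480 = 2426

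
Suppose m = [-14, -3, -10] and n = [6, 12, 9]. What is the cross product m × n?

i: (-3)·9 - (-10)·12 = -27 - (-120) = 93
j: (-10)·6 - (-14)·9 = -60 - (-126) = 66
k: (-14)·12 - (-3)·6 = -168 - (-18) = -150
m × n = (93, 66, -150)

(93, 66, -150)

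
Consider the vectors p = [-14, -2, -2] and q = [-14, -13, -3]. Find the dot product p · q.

228

p · q = (-14)·(-14) + (-2)·(-13) + (-2)·(-3) = 196 + 26 + 6 = 228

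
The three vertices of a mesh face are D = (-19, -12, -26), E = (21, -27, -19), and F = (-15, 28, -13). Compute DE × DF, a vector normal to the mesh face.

DE = (40, -15, 7)
DF = (4, 40, 13)
i: (-15)·13 - 7·40 = -195 - 280 = -475
j: 7·4 - 40·13 = 28 - 520 = -492
k: 40·40 - (-15)·4 = 1600 - (-60) = 1660
DE × DF = (-475, -492, 1660)

(-475, -492, 1660)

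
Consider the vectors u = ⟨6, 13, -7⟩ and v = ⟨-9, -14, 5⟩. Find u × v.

i: 13·5 - (-7)·(-14) = 65 - 98 = -33
j: (-7)·(-9) - 6·5 = 63 - 30 = 33
k: 6·(-14) - 13·(-9) = -84 - (-117) = 33
u × v = (-33, 33, 33)

(-33, 33, 33)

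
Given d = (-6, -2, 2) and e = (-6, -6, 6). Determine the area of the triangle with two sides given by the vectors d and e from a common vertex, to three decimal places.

i: (-2)·6 - 2·(-6) = -12 - (-12) = 0
j: 2·(-6) - (-6)·6 = -12 - (-36) = 24
k: (-6)·(-6) - (-2)·(-6) = 36 - 12 = 24
d × e = (0, 24, 24)
|d × e| = √(0² + 24² + 24²) = √1152 ≈ 33.9411
area = ½ · 33.9411 ≈ 16.971

16.971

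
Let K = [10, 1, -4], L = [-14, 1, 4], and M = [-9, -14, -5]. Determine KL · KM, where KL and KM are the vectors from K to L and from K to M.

448

KL = L − K = (-24, 0, 8)
KM = M − K = (-19, -15, -1)
KL · KM = (-24)·(-19) + 0·(-15) + 8·(-1) = 456 + 0 - 8 = 448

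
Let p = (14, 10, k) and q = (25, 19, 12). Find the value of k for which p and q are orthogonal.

p · q = 14·25 + 10·19 + k·12 = 540 + 12k
Set equal to 0: 12k = -540, so k = -45.

-45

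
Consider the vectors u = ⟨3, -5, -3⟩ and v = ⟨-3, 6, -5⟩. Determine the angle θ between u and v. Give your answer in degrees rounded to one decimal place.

115.9

u · v = 3·(-3) + (-5)·6 + (-3)·(-5) = -9 - 30 + 15 = -24
|u|² = 9 + 25 + 9 = 43,  |u| = √43 ≈ 6.557439
|v|² = 9 + 36 + 25 = 70,  |v| = √70 ≈ 8.366600
cos θ = -24 / (6.557439 · 8.366600) ≈ -0.43745
θ = arccos(-0.43745) ≈ 115.9°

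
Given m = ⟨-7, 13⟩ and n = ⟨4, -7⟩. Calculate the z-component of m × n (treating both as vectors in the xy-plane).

-3

(-7)·(-7) - 13·4 = 49 - 52 = -3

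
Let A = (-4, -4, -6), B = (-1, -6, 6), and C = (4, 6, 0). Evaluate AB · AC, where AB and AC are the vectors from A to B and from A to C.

AB = B − A = (3, -2, 12)
AC = C − A = (8, 10, 6)
AB · AC = 3·8 + (-2)·10 + 12·6 = 24 - 20 + 72 = 76

76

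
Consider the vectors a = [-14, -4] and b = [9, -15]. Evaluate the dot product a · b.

a · b = (-14)·9 + (-4)·(-15) = -126 + 60 = -66

-66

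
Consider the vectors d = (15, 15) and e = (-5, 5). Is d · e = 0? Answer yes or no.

d · e = 15·(-5) + 15·5 = -75 + 75 = 0
Zero, so the vectors are orthogonal.

yes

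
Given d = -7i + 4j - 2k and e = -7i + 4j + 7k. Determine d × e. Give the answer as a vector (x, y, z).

(36, 63, 0)

i: 4·7 - (-2)·4 = 28 - (-8) = 36
j: (-2)·(-7) - (-7)·7 = 14 - (-49) = 63
k: (-7)·4 - 4·(-7) = -28 - (-28) = 0
d × e = (36, 63, 0)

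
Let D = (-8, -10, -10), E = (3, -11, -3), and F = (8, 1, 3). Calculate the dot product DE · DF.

256

DE = E − D = (11, -1, 7)
DF = F − D = (16, 11, 13)
DE · DF = 11·16 + (-1)·11 + 7·13 = 176 - 11 + 91 = 256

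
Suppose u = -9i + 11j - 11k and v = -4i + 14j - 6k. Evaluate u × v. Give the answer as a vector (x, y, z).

(88, -10, -82)

i: 11·(-6) - (-11)·14 = -66 - (-154) = 88
j: (-11)·(-4) - (-9)·(-6) = 44 - 54 = -10
k: (-9)·14 - 11·(-4) = -126 - (-44) = -82
u × v = (88, -10, -82)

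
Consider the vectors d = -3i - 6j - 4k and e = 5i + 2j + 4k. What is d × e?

(-16, -8, 24)

i: (-6)·4 - (-4)·2 = -24 - (-8) = -16
j: (-4)·5 - (-3)·4 = -20 - (-12) = -8
k: (-3)·2 - (-6)·5 = -6 - (-30) = 24
d × e = (-16, -8, 24)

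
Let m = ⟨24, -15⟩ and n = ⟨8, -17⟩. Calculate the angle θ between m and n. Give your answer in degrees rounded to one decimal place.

32.8

m · n = 24·8 + (-15)·(-17) = 192 + 255 = 447
|m|² = 576 + 225 = 801,  |m| = √801 ≈ 28.301943
|n|² = 64 + 289 = 353,  |n| = √353 ≈ 18.788294
cos θ = 447 / (28.301943 · 18.788294) ≈ 0.84063
θ = arccos(0.84063) ≈ 32.8°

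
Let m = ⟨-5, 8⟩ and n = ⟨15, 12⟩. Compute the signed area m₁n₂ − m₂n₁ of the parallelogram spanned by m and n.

-180

(-5)·12 - 8·15 = -60 - 120 = -180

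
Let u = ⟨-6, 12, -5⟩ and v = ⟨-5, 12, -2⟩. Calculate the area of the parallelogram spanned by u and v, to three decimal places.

i: 12·(-2) - (-5)·12 = -24 - (-60) = 36
j: (-5)·(-5) - (-6)·(-2) = 25 - 12 = 13
k: (-6)·12 - 12·(-5) = -72 - (-60) = -12
u × v = (36, 13, -12)
|u × v| = √(36² + 13² + (-12)²) = √1609 ≈ 40.1123

40.112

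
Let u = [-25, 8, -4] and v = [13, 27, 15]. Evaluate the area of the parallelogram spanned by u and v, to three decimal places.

873.587

i: 8·15 - (-4)·27 = 120 - (-108) = 228
j: (-4)·13 - (-25)·15 = -52 - (-375) = 323
k: (-25)·27 - 8·13 = -675 - 104 = -779
u × v = (228, 323, -779)
|u × v| = √(228² + 323² + (-779)²) = √763154 ≈ 873.5869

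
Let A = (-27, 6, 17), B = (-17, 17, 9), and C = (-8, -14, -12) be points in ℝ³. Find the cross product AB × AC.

(-479, 138, -409)

AB = (10, 11, -8)
AC = (19, -20, -29)
i: 11·(-29) - (-8)·(-20) = -319 - 160 = -479
j: (-8)·19 - 10·(-29) = -152 - (-290) = 138
k: 10·(-20) - 11·19 = -200 - 209 = -409
AB × AC = (-479, 138, -409)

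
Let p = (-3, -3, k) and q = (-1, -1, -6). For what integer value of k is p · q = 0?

1

p · q = (-3)·(-1) + (-3)·(-1) + k·(-6) = 6 - 6k
Set equal to 0: -6k = -6, so k = 1.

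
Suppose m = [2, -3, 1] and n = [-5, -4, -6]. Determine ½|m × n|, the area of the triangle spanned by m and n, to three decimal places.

i: (-3)·(-6) - 1·(-4) = 18 - (-4) = 22
j: 1·(-5) - 2·(-6) = -5 - (-12) = 7
k: 2·(-4) - (-3)·(-5) = -8 - 15 = -23
m × n = (22, 7, -23)
|m × n| = √(22² + 7² + (-23)²) = √1062 ≈ 32.5883
area = ½ · 32.5883 ≈ 16.294

16.294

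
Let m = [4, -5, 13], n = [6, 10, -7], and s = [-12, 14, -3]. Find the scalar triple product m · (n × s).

2414

n × s:
i: 10·(-3) - (-7)·14 = -30 - (-98) = 68
j: (-7)·(-12) - 6·(-3) = 84 - (-18) = 102
k: 6·14 - 10·(-12) = 84 - (-120) = 204
n × s = (68, 102, 204)
m · (n × s) = 4·68 + (-5)·102 + 13·204 = 272 - 510 + 2652 = 2414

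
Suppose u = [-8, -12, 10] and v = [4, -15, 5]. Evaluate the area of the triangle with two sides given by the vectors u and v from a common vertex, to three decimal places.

103.349

i: (-12)·5 - 10·(-15) = -60 - (-150) = 90
j: 10·4 - (-8)·5 = 40 - (-40) = 80
k: (-8)·(-15) - (-12)·4 = 120 - (-48) = 168
u × v = (90, 80, 168)
|u × v| = √(90² + 80² + 168²) = √42724 ≈ 206.6978
area = ½ · 206.6978 ≈ 103.349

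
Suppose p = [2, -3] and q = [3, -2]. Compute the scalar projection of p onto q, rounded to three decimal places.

3.328

p · q = 2·3 + (-3)·(-2) = 6 + 6 = 12
|q| = √(9 + 4) = √13 ≈ 3.6056
comp_q p = 12 / √13 ≈ 3.328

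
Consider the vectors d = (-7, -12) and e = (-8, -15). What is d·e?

d · e = (-7)·(-8) + (-12)·(-15) = 56 + 180 = 236

236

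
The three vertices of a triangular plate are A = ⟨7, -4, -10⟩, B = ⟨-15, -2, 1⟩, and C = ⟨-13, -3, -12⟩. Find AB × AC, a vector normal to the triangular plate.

(-15, -264, 18)

AB = (-22, 2, 11)
AC = (-20, 1, -2)
i: 2·(-2) - 11·1 = -4 - 11 = -15
j: 11·(-20) - (-22)·(-2) = -220 - 44 = -264
k: (-22)·1 - 2·(-20) = -22 - (-40) = 18
AB × AC = (-15, -264, 18)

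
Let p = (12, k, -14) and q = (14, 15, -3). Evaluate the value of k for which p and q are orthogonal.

p · q = 12·14 + k·15 + (-14)·(-3) = 210 + 15k
Set equal to 0: 15k = -210, so k = -14.

-14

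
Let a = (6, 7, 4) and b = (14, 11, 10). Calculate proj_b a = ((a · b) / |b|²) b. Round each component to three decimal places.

a · b = 6·14 + 7·11 + 4·10 = 84 + 77 + 40 = 201
|b|² = 196 + 121 + 100 = 417
proj_b a = (201/417) · (14, 11, 10) ≈ (6.748, 5.302, 4.820)

(6.748, 5.302, 4.820)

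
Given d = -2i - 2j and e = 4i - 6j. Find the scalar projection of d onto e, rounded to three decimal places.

d · e = (-2)·4 + (-2)·(-6) = -8 + 12 = 4
|e| = √(16 + 36) = √52 ≈ 7.2111
comp_e d = 4 / √52 ≈ 0.555

0.555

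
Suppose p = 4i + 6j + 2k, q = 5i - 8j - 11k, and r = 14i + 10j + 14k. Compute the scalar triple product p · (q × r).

q × r:
i: (-8)·14 - (-11)·10 = -112 - (-110) = -2
j: (-11)·14 - 5·14 = -154 - 70 = -224
k: 5·10 - (-8)·14 = 50 - (-112) = 162
q × r = (-2, -224, 162)
p · (q × r) = 4·(-2) + 6·(-224) + 2·162 = -8 - 1344 + 324 = -1028

-1028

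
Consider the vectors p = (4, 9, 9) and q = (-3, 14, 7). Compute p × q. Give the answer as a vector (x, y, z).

(-63, -55, 83)

i: 9·7 - 9·14 = 63 - 126 = -63
j: 9·(-3) - 4·7 = -27 - 28 = -55
k: 4·14 - 9·(-3) = 56 - (-27) = 83
p × q = (-63, -55, 83)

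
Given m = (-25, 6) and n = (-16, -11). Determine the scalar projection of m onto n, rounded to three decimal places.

17.202

m · n = (-25)·(-16) + 6·(-11) = 400 - 66 = 334
|n| = √(256 + 121) = √377 ≈ 19.4165
comp_n m = 334 / √377 ≈ 17.202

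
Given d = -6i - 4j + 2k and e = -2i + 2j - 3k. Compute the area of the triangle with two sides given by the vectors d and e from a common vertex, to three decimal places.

15.395

i: (-4)·(-3) - 2·2 = 12 - 4 = 8
j: 2·(-2) - (-6)·(-3) = -4 - 18 = -22
k: (-6)·2 - (-4)·(-2) = -12 - 8 = -20
d × e = (8, -22, -20)
|d × e| = √(8² + (-22)² + (-20)²) = √948 ≈ 30.7896
area = ½ · 30.7896 ≈ 15.395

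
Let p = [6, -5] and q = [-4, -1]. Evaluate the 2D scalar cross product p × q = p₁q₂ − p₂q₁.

-26

6·(-1) - (-5)·(-4) = -6 - 20 = -26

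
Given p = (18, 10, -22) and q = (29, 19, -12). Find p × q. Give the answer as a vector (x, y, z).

i: 10·(-12) - (-22)·19 = -120 - (-418) = 298
j: (-22)·29 - 18·(-12) = -638 - (-216) = -422
k: 18·19 - 10·29 = 342 - 290 = 52
p × q = (298, -422, 52)

(298, -422, 52)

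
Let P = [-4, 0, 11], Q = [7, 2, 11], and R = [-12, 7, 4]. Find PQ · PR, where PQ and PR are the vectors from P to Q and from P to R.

PQ = Q − P = (11, 2, 0)
PR = R − P = (-8, 7, -7)
PQ · PR = 11·(-8) + 2·7 + 0·(-7) = -88 + 14 + 0 = -74

-74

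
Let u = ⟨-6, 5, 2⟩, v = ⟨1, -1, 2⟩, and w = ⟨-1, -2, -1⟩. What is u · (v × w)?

v × w:
i: (-1)·(-1) - 2·(-2) = 1 - (-4) = 5
j: 2·(-1) - 1·(-1) = -2 - (-1) = -1
k: 1·(-2) - (-1)·(-1) = -2 - 1 = -3
v × w = (5, -1, -3)
u · (v × w) = (-6)·5 + 5·(-1) + 2·(-3) = -30 - 5 - 6 = -41

-41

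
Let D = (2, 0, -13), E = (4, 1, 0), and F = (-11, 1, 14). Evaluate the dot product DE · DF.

DE = E − D = (2, 1, 13)
DF = F − D = (-13, 1, 27)
DE · DF = 2·(-13) + 1·1 + 13·27 = -26 + 1 + 351 = 326

326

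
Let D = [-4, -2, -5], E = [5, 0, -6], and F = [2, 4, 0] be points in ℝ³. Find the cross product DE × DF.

DE = (9, 2, -1)
DF = (6, 6, 5)
i: 2·5 - (-1)·6 = 10 - (-6) = 16
j: (-1)·6 - 9·5 = -6 - 45 = -51
k: 9·6 - 2·6 = 54 - 12 = 42
DE × DF = (16, -51, 42)

(16, -51, 42)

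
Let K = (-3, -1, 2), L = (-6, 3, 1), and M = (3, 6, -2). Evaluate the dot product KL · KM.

KL = L − K = (-3, 4, -1)
KM = M − K = (6, 7, -4)
KL · KM = (-3)·6 + 4·7 + (-1)·(-4) = -18 + 28 + 4 = 14

14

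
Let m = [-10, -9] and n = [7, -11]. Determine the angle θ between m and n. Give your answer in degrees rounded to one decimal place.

m · n = (-10)·7 + (-9)·(-11) = -70 + 99 = 29
|m|² = 100 + 81 = 181,  |m| = √181 ≈ 13.453624
|n|² = 49 + 121 = 170,  |n| = √170 ≈ 13.038405
cos θ = 29 / (13.453624 · 13.038405) ≈ 0.16532
θ = arccos(0.16532) ≈ 80.5°

80.5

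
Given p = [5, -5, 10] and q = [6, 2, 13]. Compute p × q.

(-85, -5, 40)

i: (-5)·13 - 10·2 = -65 - 20 = -85
j: 10·6 - 5·13 = 60 - 65 = -5
k: 5·2 - (-5)·6 = 10 - (-30) = 40
p × q = (-85, -5, 40)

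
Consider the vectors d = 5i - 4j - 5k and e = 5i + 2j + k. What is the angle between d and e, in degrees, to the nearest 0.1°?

74.4

d · e = 5·5 + (-4)·2 + (-5)·1 = 25 - 8 - 5 = 12
|d|² = 25 + 16 + 25 = 66,  |d| = √66 ≈ 8.124038
|e|² = 25 + 4 + 1 = 30,  |e| = √30 ≈ 5.477226
cos θ = 12 / (8.124038 · 5.477226) ≈ 0.26968
θ = arccos(0.26968) ≈ 74.4°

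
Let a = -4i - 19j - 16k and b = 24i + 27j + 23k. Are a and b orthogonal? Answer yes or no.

no

a · b = (-4)·24 + (-19)·27 + (-16)·23 = -96 - 513 - 368 = -977
Nonzero, so the vectors are not orthogonal.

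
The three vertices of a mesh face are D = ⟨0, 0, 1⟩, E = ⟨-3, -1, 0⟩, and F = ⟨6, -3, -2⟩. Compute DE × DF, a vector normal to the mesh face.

(0, -15, 15)

DE = (-3, -1, -1)
DF = (6, -3, -3)
i: (-1)·(-3) - (-1)·(-3) = 3 - 3 = 0
j: (-1)·6 - (-3)·(-3) = -6 - 9 = -15
k: (-3)·(-3) - (-1)·6 = 9 - (-6) = 15
DE × DF = (0, -15, 15)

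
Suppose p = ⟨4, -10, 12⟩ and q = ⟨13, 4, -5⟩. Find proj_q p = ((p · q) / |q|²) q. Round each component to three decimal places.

p · q = 4·13 + (-10)·4 + 12·(-5) = 52 - 40 - 60 = -48
|q|² = 169 + 16 + 25 = 210
proj_q p = (-48/210) · (13, 4, -5) ≈ (-2.971, -0.914, 1.143)

(-2.971, -0.914, 1.143)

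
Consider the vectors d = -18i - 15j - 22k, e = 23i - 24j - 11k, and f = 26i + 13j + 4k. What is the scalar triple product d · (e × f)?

-15482

e × f:
i: (-24)·4 - (-11)·13 = -96 - (-143) = 47
j: (-11)·26 - 23·4 = -286 - 92 = -378
k: 23·13 - (-24)·26 = 299 - (-624) = 923
e × f = (47, -378, 923)
d · (e × f) = (-18)·47 + (-15)·(-378) + (-22)·923 = -846 + 5670 - 20306 = -15482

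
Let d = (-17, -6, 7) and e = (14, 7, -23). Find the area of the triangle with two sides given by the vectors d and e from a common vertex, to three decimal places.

154.106

i: (-6)·(-23) - 7·7 = 138 - 49 = 89
j: 7·14 - (-17)·(-23) = 98 - 391 = -293
k: (-17)·7 - (-6)·14 = -119 - (-84) = -35
d × e = (89, -293, -35)
|d × e| = √(89² + (-293)² + (-35)²) = √94995 ≈ 308.2126
area = ½ · 308.2126 ≈ 154.106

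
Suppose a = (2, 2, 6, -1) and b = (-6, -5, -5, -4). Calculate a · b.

a · b = 2·(-6) + 2·(-5) + 6·(-5) + (-1)·(-4) = -12 - 10 - 30 + 4 = -48

-48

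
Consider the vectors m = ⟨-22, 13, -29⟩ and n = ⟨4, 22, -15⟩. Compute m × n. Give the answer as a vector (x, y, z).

(443, -446, -536)

i: 13·(-15) - (-29)·22 = -195 - (-638) = 443
j: (-29)·4 - (-22)·(-15) = -116 - 330 = -446
k: (-22)·22 - 13·4 = -484 - 52 = -536
m × n = (443, -446, -536)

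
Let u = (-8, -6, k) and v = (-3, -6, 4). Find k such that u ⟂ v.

-15

u · v = (-8)·(-3) + (-6)·(-6) + k·4 = 60 + 4k
Set equal to 0: 4k = -60, so k = -15.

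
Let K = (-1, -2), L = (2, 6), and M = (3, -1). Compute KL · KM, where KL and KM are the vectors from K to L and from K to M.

20

KL = L − K = (3, 8)
KM = M − K = (4, 1)
KL · KM = 3·4 + 8·1 = 12 + 8 = 20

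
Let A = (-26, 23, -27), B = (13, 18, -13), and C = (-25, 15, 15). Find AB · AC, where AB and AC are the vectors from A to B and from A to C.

667

AB = B − A = (39, -5, 14)
AC = C − A = (1, -8, 42)
AB · AC = 39·1 + (-5)·(-8) + 14·42 = 39 + 40 + 588 = 667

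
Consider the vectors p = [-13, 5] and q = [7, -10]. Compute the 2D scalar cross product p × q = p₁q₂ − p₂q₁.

(-13)·(-10) - 5·7 = 130 - 35 = 95

95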